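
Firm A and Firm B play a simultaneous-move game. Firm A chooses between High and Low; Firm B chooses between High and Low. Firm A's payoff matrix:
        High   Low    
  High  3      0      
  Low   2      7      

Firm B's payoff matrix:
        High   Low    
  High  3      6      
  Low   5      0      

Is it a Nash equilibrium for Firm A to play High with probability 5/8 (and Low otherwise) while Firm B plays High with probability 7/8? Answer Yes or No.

Yes

Check Firm B's indifference given Firm A's mix p = 5/8:
  payoff from High = 15/4; payoff from Low = 15/4 — equal.
Check Firm A's indifference given Firm B's mix q = 7/8:
  payoff from High = 21/8; payoff from Low = 21/8 — equal.
Both players are indifferent, so neither can profitably deviate.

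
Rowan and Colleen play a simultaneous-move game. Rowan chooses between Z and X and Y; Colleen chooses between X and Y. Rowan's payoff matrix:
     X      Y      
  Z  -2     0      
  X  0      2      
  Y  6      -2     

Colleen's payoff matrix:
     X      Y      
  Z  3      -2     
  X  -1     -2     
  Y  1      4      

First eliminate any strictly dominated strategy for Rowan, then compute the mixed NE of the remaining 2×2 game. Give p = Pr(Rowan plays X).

p = 3/4

Rowan's strategy Z is strictly dominated by X: 0 > -2 and 2 > 0. Eliminate Z.
Set Colleen's expected payoff from X equal to that from Y:
  Colleen's payoff to X: p·(-1) + (1−p)·1 = -2p + 1
  Colleen's payoff to Y: p·(-2) + (1−p)·4 = -6p + 4
  -2p + 1 = -6p + 4  ⇒  4p = 3  ⇒  p = 3/4.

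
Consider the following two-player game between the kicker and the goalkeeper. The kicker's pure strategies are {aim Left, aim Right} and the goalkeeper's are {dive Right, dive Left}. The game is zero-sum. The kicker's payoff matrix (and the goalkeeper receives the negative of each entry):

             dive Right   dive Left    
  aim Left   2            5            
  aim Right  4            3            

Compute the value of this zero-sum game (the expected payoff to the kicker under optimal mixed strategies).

Set the kicker's expected payoff from aim Left equal to that from aim Right:
  the kicker's expected payoff from aim Left: q·2 + (1−q)·5 = -3q + 5
  the kicker's expected payoff from aim Right: q·4 + (1−q)·3 = q + 3
  -3q + 5 = q + 3  ⇒  -4q = -2  ⇒  q = 1/2.
The value is the kicker's expected payoff against this mix (using aim Left): (1/2)·2 + (1/2)·5 = 7/2.

v = 7/2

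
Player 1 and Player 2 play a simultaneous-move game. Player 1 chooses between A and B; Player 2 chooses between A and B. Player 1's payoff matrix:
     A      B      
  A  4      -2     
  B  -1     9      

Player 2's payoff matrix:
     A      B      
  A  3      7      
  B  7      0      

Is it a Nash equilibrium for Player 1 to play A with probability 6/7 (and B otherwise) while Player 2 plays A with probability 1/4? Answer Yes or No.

No

Given Player 1's mix p = 6/7, Player 2's payoff from A is 25/7 but from B is 6. Player 2 strictly prefers B, so Player 2 would not mix.
So the proposed profile is not a Nash equilibrium.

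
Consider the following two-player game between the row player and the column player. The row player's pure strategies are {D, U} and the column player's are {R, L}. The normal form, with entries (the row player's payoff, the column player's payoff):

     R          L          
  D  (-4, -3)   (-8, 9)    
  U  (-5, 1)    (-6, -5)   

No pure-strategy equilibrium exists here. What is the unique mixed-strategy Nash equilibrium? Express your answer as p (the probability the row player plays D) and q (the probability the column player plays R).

The column player's indifference between R and L determines the row player's mixing probability p:
  the column player's payoff from R: p·(-3) + (1−p)·1 = -4p + 1
  the column player's payoff from L: p·9 + (1−p)·(-5) = 14p - 5
  -4p + 1 = 14p - 5  ⇒  -18p = -6  ⇒  p = 1/3.
The row player's indifference between D and U determines the column player's mixing probability q:
  the row player's payoff to D: q·(-4) + (1−q)·(-8) = 4q - 8
  the row player's payoff to U: q·(-5) + (1−q)·(-6) = q - 6
  4q - 8 = q - 6  ⇒  3q = 2  ⇒  q = 2/3.

p = 1/3, q = 2/3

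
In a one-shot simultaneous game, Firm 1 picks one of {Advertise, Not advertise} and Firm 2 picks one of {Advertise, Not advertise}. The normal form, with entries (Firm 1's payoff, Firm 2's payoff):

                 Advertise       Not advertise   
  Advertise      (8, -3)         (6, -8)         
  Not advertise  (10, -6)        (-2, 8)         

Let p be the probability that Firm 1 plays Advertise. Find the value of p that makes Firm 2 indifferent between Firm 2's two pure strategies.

For Firm 2 to be willing to mix, Firm 2 must be indifferent between Advertise and Not advertise, which pins down Firm 1's mix.
  Firm 2's expected payoff from Advertise: p·(-3) + (1−p)·(-6) = 3p - 6
  Firm 2's expected payoff from Not advertise: p·(-8) + (1−p)·8 = -16p + 8
  3p - 6 = -16p + 8  ⇒  19p = 14  ⇒  p = 14/19.

p = 14/19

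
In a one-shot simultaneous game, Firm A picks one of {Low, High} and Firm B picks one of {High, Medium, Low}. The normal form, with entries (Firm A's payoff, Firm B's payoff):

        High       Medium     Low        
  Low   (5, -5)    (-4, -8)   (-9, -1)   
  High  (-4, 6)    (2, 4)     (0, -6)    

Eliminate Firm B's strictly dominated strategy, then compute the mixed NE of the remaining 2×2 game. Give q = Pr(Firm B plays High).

q = 1/2

Firm B's strategy Medium is strictly dominated by High: -5 > -8 and 6 > 4. Eliminate Medium.
For Firm A to be willing to mix, Firm A must be indifferent between Low and High, which pins down Firm B's mix.
  Firm A's expected payoff from Low: q·5 + (1−q)·(-9) = 14q - 9
  Firm A's expected payoff from High: q·(-4) + (1−q)·0 = -4q
  14q - 9 = -4q  ⇒  18q = 9  ⇒  q = 1/2.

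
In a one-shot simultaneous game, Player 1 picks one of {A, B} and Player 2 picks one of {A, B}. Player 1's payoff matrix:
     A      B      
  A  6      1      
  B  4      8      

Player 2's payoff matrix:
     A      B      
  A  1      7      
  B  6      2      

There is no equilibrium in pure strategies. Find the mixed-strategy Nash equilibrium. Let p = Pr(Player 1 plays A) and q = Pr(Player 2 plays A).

p = 2/5, q = 7/9

Player 2's indifference between A and B determines Player 1's mixing probability p:
  Player 2's payoff from A: p·1 + (1−p)·6 = -5p + 6
  Player 2's payoff from B: p·7 + (1−p)·2 = 5p + 2
  -5p + 6 = 5p + 2  ⇒  -10p = -4  ⇒  p = 2/5.
Player 2's mix must leave Player 1 indifferent between A and B.
  Player 1's expected payoff from A: q·6 + (1−q)·1 = 5q + 1
  Player 1's expected payoff from B: q·4 + (1−q)·8 = -4q + 8
  5q + 1 = -4q + 8  ⇒  9q = 7  ⇒  q = 7/9.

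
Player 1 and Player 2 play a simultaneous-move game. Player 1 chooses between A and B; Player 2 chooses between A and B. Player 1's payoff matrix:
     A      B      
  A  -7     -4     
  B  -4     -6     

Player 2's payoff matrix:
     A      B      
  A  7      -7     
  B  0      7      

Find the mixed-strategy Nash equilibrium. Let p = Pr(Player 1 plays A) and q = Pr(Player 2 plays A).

For Player 2 to be willing to mix, Player 2 must be indifferent between A and B, which pins down Player 1's mix.
  Player 2's payoff from A: p·7 + (1−p)·0 = 7p
  Player 2's payoff from B: p·(-7) + (1−p)·7 = -14p + 7
  7p = -14p + 7  ⇒  21p = 7  ⇒  p = 1/3.
Set Player 1's expected payoff from A equal to that from B:
  Player 1's expected payoff from A: q·(-7) + (1−q)·(-4) = -3q - 4
  Player 1's expected payoff from B: q·(-4) + (1−q)·(-6) = 2q - 6
  -3q - 4 = 2q - 6  ⇒  -5q = -2  ⇒  q = 2/5.

p = 1/3, q = 2/5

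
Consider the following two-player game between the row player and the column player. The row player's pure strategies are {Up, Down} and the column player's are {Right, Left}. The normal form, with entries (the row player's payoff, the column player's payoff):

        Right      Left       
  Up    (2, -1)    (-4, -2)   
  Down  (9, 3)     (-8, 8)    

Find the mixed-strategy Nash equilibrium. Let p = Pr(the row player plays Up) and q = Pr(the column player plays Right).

p = 5/6, q = 4/11

The row player's mix must leave the column player indifferent between Right and Left.
  the column player's payoff from Right: p·(-1) + (1−p)·3 = -4p + 3
  the column player's payoff from Left: p·(-2) + (1−p)·8 = -10p + 8
  -4p + 3 = -10p + 8  ⇒  6p = 5  ⇒  p = 5/6.
The column player's mix must leave the row player indifferent between Up and Down.
  the row player's payoff to Up: q·2 + (1−q)·(-4) = 6q - 4
  the row player's payoff to Down: q·9 + (1−q)·(-8) = 17q - 8
  6q - 4 = 17q - 8  ⇒  -11q = -4  ⇒  q = 4/11.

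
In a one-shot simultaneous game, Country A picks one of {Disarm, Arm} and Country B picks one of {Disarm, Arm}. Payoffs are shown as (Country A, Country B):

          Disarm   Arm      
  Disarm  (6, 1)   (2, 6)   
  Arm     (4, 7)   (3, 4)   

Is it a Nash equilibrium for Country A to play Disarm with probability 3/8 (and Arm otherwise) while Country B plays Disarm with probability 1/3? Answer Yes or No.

Yes

Check Country B's indifference given Country A's mix p = 3/8:
  payoff from Disarm = 19/4; payoff from Arm = 19/4 — equal.
Check Country A's indifference given Country B's mix q = 1/3:
  payoff from Disarm = 10/3; payoff from Arm = 10/3 — equal.
Both players are indifferent, so neither can profitably deviate.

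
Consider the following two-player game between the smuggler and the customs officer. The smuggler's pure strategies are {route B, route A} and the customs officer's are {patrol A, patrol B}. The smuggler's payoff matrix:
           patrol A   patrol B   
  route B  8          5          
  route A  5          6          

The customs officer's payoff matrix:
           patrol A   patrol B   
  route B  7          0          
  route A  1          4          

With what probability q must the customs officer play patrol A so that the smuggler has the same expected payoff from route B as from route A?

q = 1/4

The smuggler's indifference between route B and route A determines the customs officer's mixing probability q:
  the smuggler's expected payoff from route B: q·8 + (1−q)·5 = 3q + 5
  the smuggler's expected payoff from route A: q·5 + (1−q)·6 = -q + 6
  3q + 5 = -q + 6  ⇒  4q = 1  ⇒  q = 1/4.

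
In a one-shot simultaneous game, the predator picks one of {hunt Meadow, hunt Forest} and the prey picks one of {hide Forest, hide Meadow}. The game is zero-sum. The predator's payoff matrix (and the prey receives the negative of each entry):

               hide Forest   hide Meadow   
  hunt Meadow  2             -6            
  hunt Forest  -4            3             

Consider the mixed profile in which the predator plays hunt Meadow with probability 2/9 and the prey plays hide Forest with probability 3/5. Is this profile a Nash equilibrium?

Given the predator's mix p = 2/9, the prey's payoff from hide Forest is 8/3 but from hide Meadow is -1. The prey strictly prefers hide Forest, so the prey would not mix.
So the proposed profile is not a Nash equilibrium.

No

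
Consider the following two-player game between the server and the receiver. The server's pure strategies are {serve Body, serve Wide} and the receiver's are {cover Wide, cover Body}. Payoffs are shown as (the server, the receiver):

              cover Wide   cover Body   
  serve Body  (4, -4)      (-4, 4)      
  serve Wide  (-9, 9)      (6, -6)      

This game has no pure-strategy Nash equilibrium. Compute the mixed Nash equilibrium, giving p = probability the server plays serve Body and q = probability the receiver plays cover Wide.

The receiver's indifference between cover Wide and cover Body determines the server's mixing probability p:
  the receiver's payoff to cover Wide: p·(-4) + (1−p)·9 = -13p + 9
  the receiver's payoff to cover Body: p·4 + (1−p)·(-6) = 10p - 6
  -13p + 9 = 10p - 6  ⇒  -23p = -15  ⇒  p = 15/23.
For the server to be willing to mix, the server must be indifferent between serve Body and serve Wide, which pins down the receiver's mix.
  the server's payoff to serve Body: q·4 + (1−q)·(-4) = 8q - 4
  the server's payoff to serve Wide: q·(-9) + (1−q)·6 = -15q + 6
  8q - 4 = -15q + 6  ⇒  23q = 10  ⇒  q = 10/23.

p = 15/23, q = 10/23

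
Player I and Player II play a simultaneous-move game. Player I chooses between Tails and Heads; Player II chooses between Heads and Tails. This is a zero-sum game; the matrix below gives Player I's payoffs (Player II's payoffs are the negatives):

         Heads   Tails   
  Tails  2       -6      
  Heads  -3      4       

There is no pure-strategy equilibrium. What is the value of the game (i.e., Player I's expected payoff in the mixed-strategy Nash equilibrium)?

v = -2/3

For Player I to be willing to mix, Player I must be indifferent between Tails and Heads, which pins down Player II's mix.
  Player I's expected payoff from Tails: q·2 + (1−q)·(-6) = 8q - 6
  Player I's expected payoff from Heads: q·(-3) + (1−q)·4 = -7q + 4
  8q - 6 = -7q + 4  ⇒  15q = 10  ⇒  q = 2/3.
The value is Player I's expected payoff against this mix (using Tails): (2/3)·2 + (1/3)·(-6) = -2/3.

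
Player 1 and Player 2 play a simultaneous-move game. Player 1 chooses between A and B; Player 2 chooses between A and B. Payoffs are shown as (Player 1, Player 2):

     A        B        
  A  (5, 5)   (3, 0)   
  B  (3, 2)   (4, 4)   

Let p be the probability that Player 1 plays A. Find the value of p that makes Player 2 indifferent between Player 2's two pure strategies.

p = 2/7

Player 1's mix must leave Player 2 indifferent between A and B.
  Player 2's expected payoff from A: p·5 + (1−p)·2 = 3p + 2
  Player 2's expected payoff from B: p·0 + (1−p)·4 = -4p + 4
  3p + 2 = -4p + 4  ⇒  7p = 2  ⇒  p = 2/7.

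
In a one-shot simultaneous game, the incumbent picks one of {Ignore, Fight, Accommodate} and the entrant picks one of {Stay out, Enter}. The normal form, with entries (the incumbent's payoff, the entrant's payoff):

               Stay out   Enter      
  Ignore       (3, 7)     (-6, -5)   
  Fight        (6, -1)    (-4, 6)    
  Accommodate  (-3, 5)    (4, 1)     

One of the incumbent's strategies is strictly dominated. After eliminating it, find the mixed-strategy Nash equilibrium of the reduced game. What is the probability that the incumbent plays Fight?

p = 4/11

The incumbent's strategy Ignore is strictly dominated by Fight: 6 > 3 and -4 > -6. Eliminate Ignore.
Set the entrant's expected payoff from Stay out equal to that from Enter:
  the entrant's payoff from Stay out: p·(-1) + (1−p)·5 = -6p + 5
  the entrant's payoff from Enter: p·6 + (1−p)·1 = 5p + 1
  -6p + 5 = 5p + 1  ⇒  -11p = -4  ⇒  p = 4/11.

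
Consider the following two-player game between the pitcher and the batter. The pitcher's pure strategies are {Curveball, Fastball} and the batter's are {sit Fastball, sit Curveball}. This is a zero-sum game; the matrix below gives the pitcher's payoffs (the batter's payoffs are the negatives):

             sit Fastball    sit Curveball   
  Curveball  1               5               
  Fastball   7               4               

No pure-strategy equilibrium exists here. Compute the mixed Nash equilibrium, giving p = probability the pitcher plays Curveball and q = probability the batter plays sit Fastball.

p = 3/7, q = 1/7

In a mixed equilibrium the batter is indifferent between sit Fastball and sit Curveball; this condition fixes p.
  the batter's payoff to sit Fastball: p·(-1) + (1−p)·(-7) = 6p - 7
  the batter's payoff to sit Curveball: p·(-5) + (1−p)·(-4) = -p - 4
  6p - 7 = -p - 4  ⇒  7p = 3  ⇒  p = 3/7.
The batter's mix must leave the pitcher indifferent between Curveball and Fastball.
  the pitcher's payoff to Curveball: q·1 + (1−q)·5 = -4q + 5
  the pitcher's payoff to Fastball: q·7 + (1−q)·4 = 3q + 4
  -4q + 5 = 3q + 4  ⇒  -7q = -1  ⇒  q = 1/7.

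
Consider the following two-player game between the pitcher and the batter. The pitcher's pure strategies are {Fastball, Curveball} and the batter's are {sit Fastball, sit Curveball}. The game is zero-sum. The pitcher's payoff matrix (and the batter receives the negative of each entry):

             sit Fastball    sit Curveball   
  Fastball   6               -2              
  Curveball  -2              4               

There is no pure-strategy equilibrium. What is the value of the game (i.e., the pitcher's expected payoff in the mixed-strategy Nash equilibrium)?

v = 10/7

Set the pitcher's expected payoff from Fastball equal to that from Curveball:
  the pitcher's payoff from Fastball: q·6 + (1−q)·(-2) = 8q - 2
  the pitcher's payoff from Curveball: q·(-2) + (1−q)·4 = -6q + 4
  8q - 2 = -6q + 4  ⇒  14q = 6  ⇒  q = 3/7.
The value is the pitcher's expected payoff against this mix (using Fastball): (3/7)·6 + (4/7)·(-2) = 10/7.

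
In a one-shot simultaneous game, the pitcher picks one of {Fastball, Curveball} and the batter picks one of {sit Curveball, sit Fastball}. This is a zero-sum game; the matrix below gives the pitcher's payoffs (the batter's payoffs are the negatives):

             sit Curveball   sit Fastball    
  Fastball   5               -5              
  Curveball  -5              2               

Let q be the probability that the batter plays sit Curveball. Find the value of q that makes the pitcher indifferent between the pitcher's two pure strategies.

q = 7/17

The pitcher's indifference between Fastball and Curveball determines the batter's mixing probability q:
  the pitcher's payoff to Fastball: q·5 + (1−q)·(-5) = 10q - 5
  the pitcher's payoff to Curveball: q·(-5) + (1−q)·2 = -7q + 2
  10q - 5 = -7q + 2  ⇒  17q = 7  ⇒  q = 7/17.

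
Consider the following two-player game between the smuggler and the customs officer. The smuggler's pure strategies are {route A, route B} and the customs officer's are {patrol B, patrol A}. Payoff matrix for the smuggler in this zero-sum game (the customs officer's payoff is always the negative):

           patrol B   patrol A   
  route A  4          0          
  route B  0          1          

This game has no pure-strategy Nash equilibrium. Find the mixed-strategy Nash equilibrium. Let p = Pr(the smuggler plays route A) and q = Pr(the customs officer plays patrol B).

Set the customs officer's expected payoff from patrol B equal to that from patrol A:
  the customs officer's expected payoff from patrol B: p·(-4) + (1−p)·0 = -4p
  the customs officer's expected payoff from patrol A: p·0 + (1−p)·(-1) = p - 1
  -4p = p - 1  ⇒  -5p = -1  ⇒  p = 1/5.
The customs officer's mix must leave the smuggler indifferent between route A and route B.
  the smuggler's payoff from route A: q·4 + (1−q)·0 = 4q
  the smuggler's payoff from route B: q·0 + (1−q)·1 = -q + 1
  4q = -q + 1  ⇒  5q = 1  ⇒  q = 1/5.

p = 1/5, q = 1/5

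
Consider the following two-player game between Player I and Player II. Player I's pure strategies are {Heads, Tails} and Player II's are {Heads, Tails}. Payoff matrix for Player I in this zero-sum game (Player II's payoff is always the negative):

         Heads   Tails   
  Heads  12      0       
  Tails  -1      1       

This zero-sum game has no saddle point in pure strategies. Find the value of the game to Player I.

For Player I to be willing to mix, Player I must be indifferent between Heads and Tails, which pins down Player II's mix.
  Player I's payoff to Heads: q·12 + (1−q)·0 = 12q
  Player I's payoff to Tails: q·(-1) + (1−q)·1 = -2q + 1
  12q = -2q + 1  ⇒  14q = 1  ⇒  q = 1/14.
The value is Player I's expected payoff against this mix (using Heads): (1/14)·12 + (13/14)·0 = 6/7.

v = 6/7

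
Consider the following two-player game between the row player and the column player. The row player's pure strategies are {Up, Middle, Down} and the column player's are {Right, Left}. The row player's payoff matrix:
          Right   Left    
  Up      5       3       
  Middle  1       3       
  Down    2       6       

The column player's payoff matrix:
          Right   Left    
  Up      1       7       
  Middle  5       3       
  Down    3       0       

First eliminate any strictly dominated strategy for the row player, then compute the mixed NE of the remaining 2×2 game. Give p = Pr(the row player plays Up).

The row player's strategy Middle is strictly dominated by Down: 2 > 1 and 6 > 3. Eliminate Middle.
The row player's mix must leave the column player indifferent between Right and Left.
  the column player's expected payoff from Right: p·1 + (1−p)·3 = -2p + 3
  the column player's expected payoff from Left: p·7 + (1−p)·0 = 7p
  -2p + 3 = 7p  ⇒  -9p = -3  ⇒  p = 1/3.

p = 1/3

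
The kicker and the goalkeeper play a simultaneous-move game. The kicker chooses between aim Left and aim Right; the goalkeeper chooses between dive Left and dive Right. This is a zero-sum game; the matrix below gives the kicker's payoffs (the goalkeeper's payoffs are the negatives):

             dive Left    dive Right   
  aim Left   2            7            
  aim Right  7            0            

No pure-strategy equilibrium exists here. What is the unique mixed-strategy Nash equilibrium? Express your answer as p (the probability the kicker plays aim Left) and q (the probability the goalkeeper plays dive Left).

In a mixed equilibrium the goalkeeper is indifferent between dive Left and dive Right; this condition fixes p.
  the goalkeeper's payoff to dive Left: p·(-2) + (1−p)·(-7) = 5p - 7
  the goalkeeper's payoff to dive Right: p·(-7) + (1−p)·0 = -7p
  5p - 7 = -7p  ⇒  12p = 7  ⇒  p = 7/12.
The kicker's indifference between aim Left and aim Right determines the goalkeeper's mixing probability q:
  the kicker's payoff to aim Left: q·2 + (1−q)·7 = -5q + 7
  the kicker's payoff to aim Right: q·7 + (1−q)·0 = 7q
  -5q + 7 = 7q  ⇒  -12q = -7  ⇒  q = 7/12.

p = 7/12, q = 7/12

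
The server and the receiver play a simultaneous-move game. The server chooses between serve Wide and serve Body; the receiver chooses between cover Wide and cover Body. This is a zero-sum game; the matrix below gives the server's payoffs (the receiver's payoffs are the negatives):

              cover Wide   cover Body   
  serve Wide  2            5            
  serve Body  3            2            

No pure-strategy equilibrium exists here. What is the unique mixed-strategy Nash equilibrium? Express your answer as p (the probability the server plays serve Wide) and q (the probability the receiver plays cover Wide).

Set the receiver's expected payoff from cover Wide equal to that from cover Body:
  the receiver's payoff from cover Wide: p·(-2) + (1−p)·(-3) = p - 3
  the receiver's payoff from cover Body: p·(-5) + (1−p)·(-2) = -3p - 2
  p - 3 = -3p - 2  ⇒  4p = 1  ⇒  p = 1/4.
The server's indifference between serve Wide and serve Body determines the receiver's mixing probability q:
  the server's payoff to serve Wide: q·2 + (1−q)·5 = -3q + 5
  the server's payoff to serve Body: q·3 + (1−q)·2 = q + 2
  -3q + 5 = q + 2  ⇒  -4q = -3  ⇒  q = 3/4.

p = 1/4, q = 3/4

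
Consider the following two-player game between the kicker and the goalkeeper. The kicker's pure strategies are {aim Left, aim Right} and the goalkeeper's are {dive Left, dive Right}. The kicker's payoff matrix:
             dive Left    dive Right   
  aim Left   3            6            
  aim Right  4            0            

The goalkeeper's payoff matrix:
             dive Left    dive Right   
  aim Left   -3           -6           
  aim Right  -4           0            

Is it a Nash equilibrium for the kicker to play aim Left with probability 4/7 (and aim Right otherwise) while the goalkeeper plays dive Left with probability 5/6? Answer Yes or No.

Given the goalkeeper's mix q = 5/6, the kicker's payoff from aim Left is 7/2 but from aim Right is 10/3. The kicker strictly prefers aim Left, so the kicker would not mix.
So the proposed profile is not a Nash equilibrium.

No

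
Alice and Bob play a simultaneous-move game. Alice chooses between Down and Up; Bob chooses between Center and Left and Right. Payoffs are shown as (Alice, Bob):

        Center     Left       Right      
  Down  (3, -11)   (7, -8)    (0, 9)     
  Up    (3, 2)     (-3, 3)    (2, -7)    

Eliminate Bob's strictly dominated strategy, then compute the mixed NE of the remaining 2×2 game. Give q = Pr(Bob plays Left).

q = 1/6

Bob's strategy Center is strictly dominated by Left: -8 > -11 and 3 > 2. Eliminate Center.
In a mixed equilibrium Alice is indifferent between Down and Up; this condition fixes q.
  Alice's expected payoff from Down: q·7 + (1−q)·0 = 7q
  Alice's expected payoff from Up: q·(-3) + (1−q)·2 = -5q + 2
  7q = -5q + 2  ⇒  12q = 2  ⇒  q = 1/6.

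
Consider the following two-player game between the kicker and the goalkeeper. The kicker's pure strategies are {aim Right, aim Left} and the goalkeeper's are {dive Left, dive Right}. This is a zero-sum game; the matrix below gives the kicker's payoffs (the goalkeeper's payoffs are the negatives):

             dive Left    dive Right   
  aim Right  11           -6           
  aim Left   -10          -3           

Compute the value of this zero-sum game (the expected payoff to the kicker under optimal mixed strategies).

v = -31/8

The kicker's indifference between aim Right and aim Left determines the goalkeeper's mixing probability q:
  the kicker's expected payoff from aim Right: q·11 + (1−q)·(-6) = 17q - 6
  the kicker's expected payoff from aim Left: q·(-10) + (1−q)·(-3) = -7q - 3
  17q - 6 = -7q - 3  ⇒  24q = 3  ⇒  q = 1/8.
The value is the kicker's expected payoff against this mix (using aim Right): (1/8)·11 + (7/8)·(-6) = -31/8.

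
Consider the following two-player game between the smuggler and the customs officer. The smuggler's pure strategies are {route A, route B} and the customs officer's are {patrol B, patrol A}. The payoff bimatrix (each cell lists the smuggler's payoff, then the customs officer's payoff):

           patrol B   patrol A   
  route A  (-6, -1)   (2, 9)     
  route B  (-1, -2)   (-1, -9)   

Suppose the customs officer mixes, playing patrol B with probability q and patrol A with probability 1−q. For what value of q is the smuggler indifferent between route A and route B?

In a mixed equilibrium the smuggler is indifferent between route A and route B; this condition fixes q.
  the smuggler's expected payoff from route A: q·(-6) + (1−q)·2 = -8q + 2
  the smuggler's expected payoff from route B: q·(-1) + (1−q)·(-1) = -1
  -8q + 2 = -1  ⇒  -8q = -3  ⇒  q = 3/8.

q = 3/8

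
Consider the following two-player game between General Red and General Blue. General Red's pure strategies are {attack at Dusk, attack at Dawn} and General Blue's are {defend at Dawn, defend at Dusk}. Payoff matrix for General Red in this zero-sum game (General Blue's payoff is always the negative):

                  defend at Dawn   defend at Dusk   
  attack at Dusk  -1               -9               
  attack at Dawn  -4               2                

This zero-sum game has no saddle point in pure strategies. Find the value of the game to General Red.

General Red's indifference between attack at Dusk and attack at Dawn determines General Blue's mixing probability q:
  General Red's payoff to attack at Dusk: q·(-1) + (1−q)·(-9) = 8q - 9
  General Red's payoff to attack at Dawn: q·(-4) + (1−q)·2 = -6q + 2
  8q - 9 = -6q + 2  ⇒  14q = 11  ⇒  q = 11/14.
The value is General Red's expected payoff against this mix (using attack at Dusk): (11/14)·(-1) + (3/14)·(-9) = -19/7.

v = -19/7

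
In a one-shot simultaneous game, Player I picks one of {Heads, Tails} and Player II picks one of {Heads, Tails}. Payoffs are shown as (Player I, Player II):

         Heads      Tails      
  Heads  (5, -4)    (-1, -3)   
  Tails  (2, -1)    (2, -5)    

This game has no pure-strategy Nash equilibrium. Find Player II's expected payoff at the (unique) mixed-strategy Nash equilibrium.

-17/5

In a mixed equilibrium Player II is indifferent between Heads and Tails; this condition fixes p.
  Player II's expected payoff from Heads: p·(-4) + (1−p)·(-1) = -3p - 1
  Player II's expected payoff from Tails: p·(-3) + (1−p)·(-5) = 2p - 5
  -3p - 1 = 2p - 5  ⇒  -5p = -4  ⇒  p = 4/5.
At equilibrium Player II is indifferent across columns, so Player II's payoff equals the payoff from Heads: (4/5)·(-4) + (1/5)·(-1) = -17/5.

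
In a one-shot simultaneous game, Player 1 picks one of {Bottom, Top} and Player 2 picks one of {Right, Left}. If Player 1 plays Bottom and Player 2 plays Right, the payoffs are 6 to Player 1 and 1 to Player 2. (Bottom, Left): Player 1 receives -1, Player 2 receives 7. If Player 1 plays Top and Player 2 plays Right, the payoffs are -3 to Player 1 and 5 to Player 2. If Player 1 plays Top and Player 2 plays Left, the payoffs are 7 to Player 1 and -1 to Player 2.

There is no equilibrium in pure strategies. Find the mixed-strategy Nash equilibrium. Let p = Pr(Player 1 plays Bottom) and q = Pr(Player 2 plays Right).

For Player 2 to be willing to mix, Player 2 must be indifferent between Right and Left, which pins down Player 1's mix.
  Player 2's payoff from Right: p·1 + (1−p)·5 = -4p + 5
  Player 2's payoff from Left: p·7 + (1−p)·(-1) = 8p - 1
  -4p + 5 = 8p - 1  ⇒  -12p = -6  ⇒  p = 1/2.
Player 1's indifference between Bottom and Top determines Player 2's mixing probability q:
  Player 1's payoff from Bottom: q·6 + (1−q)·(-1) = 7q - 1
  Player 1's payoff from Top: q·(-3) + (1−q)·7 = -10q + 7
  7q - 1 = -10q + 7  ⇒  17q = 8  ⇒  q = 8/17.

p = 1/2, q = 8/17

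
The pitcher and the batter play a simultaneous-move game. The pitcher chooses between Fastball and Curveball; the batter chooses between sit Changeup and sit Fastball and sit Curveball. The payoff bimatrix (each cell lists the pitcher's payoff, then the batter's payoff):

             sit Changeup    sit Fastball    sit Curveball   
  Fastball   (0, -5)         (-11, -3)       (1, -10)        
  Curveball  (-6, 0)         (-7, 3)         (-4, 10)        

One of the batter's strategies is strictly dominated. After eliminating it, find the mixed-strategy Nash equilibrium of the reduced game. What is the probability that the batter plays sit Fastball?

The batter's strategy sit Changeup is strictly dominated by sit Fastball: -3 > -5 and 3 > 0. Eliminate sit Changeup.
For the pitcher to be willing to mix, the pitcher must be indifferent between Fastball and Curveball, which pins down the batter's mix.
  the pitcher's expected payoff from Fastball: q·(-11) + (1−q)·1 = -12q + 1
  the pitcher's expected payoff from Curveball: q·(-7) + (1−q)·(-4) = -3q - 4
  -12q + 1 = -3q - 4  ⇒  -9q = -5  ⇒  q = 5/9.

q = 5/9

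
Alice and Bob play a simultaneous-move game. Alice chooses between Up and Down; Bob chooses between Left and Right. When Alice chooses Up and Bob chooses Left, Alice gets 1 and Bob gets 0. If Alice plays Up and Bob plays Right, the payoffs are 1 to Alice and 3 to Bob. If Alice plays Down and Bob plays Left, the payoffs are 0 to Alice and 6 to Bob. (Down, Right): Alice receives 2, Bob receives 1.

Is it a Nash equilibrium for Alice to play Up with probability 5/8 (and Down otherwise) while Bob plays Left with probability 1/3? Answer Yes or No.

No

Given Bob's mix q = 1/3, Alice's payoff from Up is 1 but from Down is 4/3. Alice strictly prefers Down, so Alice would not mix.
So the proposed profile is not a Nash equilibrium.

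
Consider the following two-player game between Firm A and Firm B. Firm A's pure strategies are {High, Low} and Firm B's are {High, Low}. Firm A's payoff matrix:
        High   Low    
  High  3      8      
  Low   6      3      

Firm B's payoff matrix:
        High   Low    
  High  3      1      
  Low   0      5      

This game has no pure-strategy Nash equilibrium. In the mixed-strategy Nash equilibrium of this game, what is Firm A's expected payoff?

Set Firm A's expected payoff from High equal to that from Low:
  Firm A's expected payoff from High: q·3 + (1−q)·8 = -5q + 8
  Firm A's expected payoff from Low: q·6 + (1−q)·3 = 3q + 3
  -5q + 8 = 3q + 3  ⇒  -8q = -5  ⇒  q = 5/8.
At equilibrium Firm A is indifferent across rows, so Firm A's payoff equals the payoff from High: (5/8)·3 + (3/8)·8 = 39/8.

39/8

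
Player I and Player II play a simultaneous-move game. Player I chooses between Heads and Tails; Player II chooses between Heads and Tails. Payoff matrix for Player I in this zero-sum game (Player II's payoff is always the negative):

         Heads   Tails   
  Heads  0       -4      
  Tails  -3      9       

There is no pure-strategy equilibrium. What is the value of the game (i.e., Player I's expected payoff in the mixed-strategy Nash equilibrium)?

For Player I to be willing to mix, Player I must be indifferent between Heads and Tails, which pins down Player II's mix.
  Player I's payoff from Heads: q·0 + (1−q)·(-4) = 4q - 4
  Player I's payoff from Tails: q·(-3) + (1−q)·9 = -12q + 9
  4q - 4 = -12q + 9  ⇒  16q = 13  ⇒  q = 13/16.
The value is Player I's expected payoff against this mix (using Heads): (13/16)·0 + (3/16)·(-4) = -3/4.

v = -3/4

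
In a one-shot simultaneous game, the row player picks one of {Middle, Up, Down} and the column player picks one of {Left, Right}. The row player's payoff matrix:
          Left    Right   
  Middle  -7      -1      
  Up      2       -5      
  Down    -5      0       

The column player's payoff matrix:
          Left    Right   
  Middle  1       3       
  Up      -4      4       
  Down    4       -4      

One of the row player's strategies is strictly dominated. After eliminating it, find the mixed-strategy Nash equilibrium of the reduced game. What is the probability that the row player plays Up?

The row player's strategy Middle is strictly dominated by Down: -5 > -7 and 0 > -1. Eliminate Middle.
The row player's mix must leave the column player indifferent between Left and Right.
  the column player's expected payoff from Left: p·(-4) + (1−p)·4 = -8p + 4
  the column player's expected payoff from Right: p·4 + (1−p)·(-4) = 8p - 4
  -8p + 4 = 8p - 4  ⇒  -16p = -8  ⇒  p = 1/2.

p = 1/2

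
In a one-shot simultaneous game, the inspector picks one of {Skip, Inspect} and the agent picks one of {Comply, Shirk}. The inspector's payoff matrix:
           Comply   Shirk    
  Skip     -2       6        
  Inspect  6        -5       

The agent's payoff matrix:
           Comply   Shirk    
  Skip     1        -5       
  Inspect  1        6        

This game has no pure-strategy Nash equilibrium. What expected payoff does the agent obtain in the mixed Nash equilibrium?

1

In a mixed equilibrium the agent is indifferent between Comply and Shirk; this condition fixes p.
  the agent's payoff to Comply: p·1 + (1−p)·1 = 1
  the agent's payoff to Shirk: p·(-5) + (1−p)·6 = -11p + 6
  1 = -11p + 6  ⇒  11p = 5  ⇒  p = 5/11.
At equilibrium the agent is indifferent across columns, so the agent's payoff equals the payoff from Comply: (5/11)·1 + (6/11)·1 = 1.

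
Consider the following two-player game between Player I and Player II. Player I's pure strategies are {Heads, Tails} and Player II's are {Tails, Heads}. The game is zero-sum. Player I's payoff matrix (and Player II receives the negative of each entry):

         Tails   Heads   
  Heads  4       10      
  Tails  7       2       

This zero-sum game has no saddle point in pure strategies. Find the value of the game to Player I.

v = 62/11

Set Player I's expected payoff from Heads equal to that from Tails:
  Player I's expected payoff from Heads: q·4 + (1−q)·10 = -6q + 10
  Player I's expected payoff from Tails: q·7 + (1−q)·2 = 5q + 2
  -6q + 10 = 5q + 2  ⇒  -11q = -8  ⇒  q = 8/11.
The value is Player I's expected payoff against this mix (using Heads): (8/11)·4 + (3/11)·10 = 62/11.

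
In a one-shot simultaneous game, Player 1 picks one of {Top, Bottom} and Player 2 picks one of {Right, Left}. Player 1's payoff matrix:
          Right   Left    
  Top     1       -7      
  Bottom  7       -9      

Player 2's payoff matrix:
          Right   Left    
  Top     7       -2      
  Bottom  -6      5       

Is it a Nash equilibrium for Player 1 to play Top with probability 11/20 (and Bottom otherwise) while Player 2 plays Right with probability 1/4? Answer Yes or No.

Check Player 2's indifference given Player 1's mix p = 11/20:
  payoff from Right = 23/20; payoff from Left = 23/20 — equal.
Check Player 1's indifference given Player 2's mix q = 1/4:
  payoff from Top = -5; payoff from Bottom = -5 — equal.
Both players are indifferent, so neither can profitably deviate.

Yes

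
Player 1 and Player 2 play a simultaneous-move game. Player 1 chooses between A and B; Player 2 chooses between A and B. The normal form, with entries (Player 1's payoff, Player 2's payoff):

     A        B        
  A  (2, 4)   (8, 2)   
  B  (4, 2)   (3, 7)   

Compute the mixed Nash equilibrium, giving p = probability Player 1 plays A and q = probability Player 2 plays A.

For Player 2 to be willing to mix, Player 2 must be indifferent between A and B, which pins down Player 1's mix.
  Player 2's payoff from A: p·4 + (1−p)·2 = 2p + 2
  Player 2's payoff from B: p·2 + (1−p)·7 = -5p + 7
  2p + 2 = -5p + 7  ⇒  7p = 5  ⇒  p = 5/7.
In a mixed equilibrium Player 1 is indifferent between A and B; this condition fixes q.
  Player 1's payoff from A: q·2 + (1−q)·8 = -6q + 8
  Player 1's payoff from B: q·4 + (1−q)·3 = q + 3
  -6q + 8 = q + 3  ⇒  -7q = -5  ⇒  q = 5/7.

p = 5/7, q = 5/7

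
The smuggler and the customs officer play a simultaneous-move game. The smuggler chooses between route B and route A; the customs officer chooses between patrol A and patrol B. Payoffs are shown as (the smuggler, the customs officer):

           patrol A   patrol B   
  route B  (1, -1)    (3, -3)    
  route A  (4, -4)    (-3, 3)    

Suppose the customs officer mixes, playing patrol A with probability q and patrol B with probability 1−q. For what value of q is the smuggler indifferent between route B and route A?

In a mixed equilibrium the smuggler is indifferent between route B and route A; this condition fixes q.
  the smuggler's payoff from route B: q·1 + (1−q)·3 = -2q + 3
  the smuggler's payoff from route A: q·4 + (1−q)·(-3) = 7q - 3
  -2q + 3 = 7q - 3  ⇒  -9q = -6  ⇒  q = 2/3.

q = 2/3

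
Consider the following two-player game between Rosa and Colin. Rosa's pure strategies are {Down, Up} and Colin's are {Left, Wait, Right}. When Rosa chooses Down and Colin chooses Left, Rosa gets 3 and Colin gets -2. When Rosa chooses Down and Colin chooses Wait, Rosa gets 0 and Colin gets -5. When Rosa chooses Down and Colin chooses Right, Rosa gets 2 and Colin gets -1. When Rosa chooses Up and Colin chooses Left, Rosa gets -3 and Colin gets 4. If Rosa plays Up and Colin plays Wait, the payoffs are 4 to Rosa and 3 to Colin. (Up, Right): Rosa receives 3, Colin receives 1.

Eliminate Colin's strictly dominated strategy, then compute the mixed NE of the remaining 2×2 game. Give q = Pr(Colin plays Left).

Colin's strategy Wait is strictly dominated by Left: -2 > -5 and 4 > 3. Eliminate Wait.
Set Rosa's expected payoff from Down equal to that from Up:
  Rosa's payoff from Down: q·3 + (1−q)·2 = q + 2
  Rosa's payoff from Up: q·(-3) + (1−q)·3 = -6q + 3
  q + 2 = -6q + 3  ⇒  7q = 1  ⇒  q = 1/7.

q = 1/7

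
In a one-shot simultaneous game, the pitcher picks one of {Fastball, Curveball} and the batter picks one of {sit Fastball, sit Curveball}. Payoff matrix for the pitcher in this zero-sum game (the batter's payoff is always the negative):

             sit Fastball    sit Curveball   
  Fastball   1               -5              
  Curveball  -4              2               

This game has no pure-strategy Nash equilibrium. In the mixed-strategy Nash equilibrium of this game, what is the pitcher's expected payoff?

The batter's mix must leave the pitcher indifferent between Fastball and Curveball.
  the pitcher's expected payoff from Fastball: q·1 + (1−q)·(-5) = 6q - 5
  the pitcher's expected payoff from Curveball: q·(-4) + (1−q)·2 = -6q + 2
  6q - 5 = -6q + 2  ⇒  12q = 7  ⇒  q = 7/12.
At equilibrium the pitcher is indifferent across rows, so the pitcher's payoff equals the payoff from Fastball: (7/12)·1 + (5/12)·(-5) = -3/2.

-3/2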